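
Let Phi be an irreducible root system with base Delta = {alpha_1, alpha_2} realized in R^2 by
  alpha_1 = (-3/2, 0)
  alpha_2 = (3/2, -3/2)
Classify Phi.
Compute the Cartan integers a_ij = 2(alpha_i, alpha_j)/(alpha_j, alpha_j); the resulting 2x2 Cartan matrix is
[[2, -1], [-2, 2]].
The roots have two lengths (squared-length ratio 2:1); the short ones are alpha_{1}. The associated Dynkin diagram is a chain of 2 nodes with a double edge at one end; the terminal node there is the unique short simple root (B_2), so the type is B_2 (the algebra so(5)).

B_2 (so(5))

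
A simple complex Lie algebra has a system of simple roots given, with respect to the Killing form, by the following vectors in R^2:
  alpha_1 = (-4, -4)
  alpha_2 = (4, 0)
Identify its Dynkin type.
Compute the Cartan integers a_ij = 2(alpha_i, alpha_j)/(alpha_j, alpha_j); the resulting 2x2 Cartan matrix is
[[2, -2], [-1, 2]].
The roots have two lengths (squared-length ratio 2:1); the short ones are alpha_{2}. The associated Dynkin diagram is a chain of 2 nodes with a double edge at one end; the terminal node there is the unique short simple root (B_2), so the type is B_2 (the algebra so(5)).

B_2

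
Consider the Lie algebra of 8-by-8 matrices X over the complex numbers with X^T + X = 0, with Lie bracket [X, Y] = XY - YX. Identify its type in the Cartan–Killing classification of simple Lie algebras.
This is so(8) with 8 even, which has dimension 8(8-1)/2 = 28 and rank 8/2 = 4. In the classification of classical Lie algebras, the orthogonal algebra so(2n) in an even number of variables has type D_n; here n = 4, so the Dynkin diagram is a chain of 2 nodes with a fork of two nodes at one end (D_4). Hence the type is D_4.

D4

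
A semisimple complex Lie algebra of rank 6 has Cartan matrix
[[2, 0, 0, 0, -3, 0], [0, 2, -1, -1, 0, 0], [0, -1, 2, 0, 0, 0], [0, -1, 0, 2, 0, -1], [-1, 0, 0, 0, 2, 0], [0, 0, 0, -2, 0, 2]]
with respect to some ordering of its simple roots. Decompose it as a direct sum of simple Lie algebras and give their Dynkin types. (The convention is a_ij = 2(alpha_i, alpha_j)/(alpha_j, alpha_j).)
The diagram associated to this matrix has two connected components: the simple roots {alpha_2, alpha_3, alpha_4, alpha_6} form a chain of 4 nodes with a double edge at one end; the terminal node there is the unique long simple root (C_4), and {alpha_1, alpha_5} form two nodes joined by a triple edge (G_2). A semisimple Lie algebra decomposes uniquely as the direct sum of simple ideals, one per connected component of its Dynkin diagram, so g ≅ C_4 ⊕ G_2 (dimension 36 + 14 = 50).

C_4 ⊕ G_2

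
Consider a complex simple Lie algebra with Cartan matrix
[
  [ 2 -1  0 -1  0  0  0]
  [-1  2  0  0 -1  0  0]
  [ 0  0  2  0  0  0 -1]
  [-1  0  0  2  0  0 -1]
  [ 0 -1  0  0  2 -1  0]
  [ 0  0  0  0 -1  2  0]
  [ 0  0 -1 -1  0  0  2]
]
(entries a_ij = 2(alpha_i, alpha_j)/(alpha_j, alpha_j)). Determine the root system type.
A_7 (sl(8))

The matrix has rank 7 with 2's on the diagonal. Reading the off-diagonal entries as Dynkin edges (a single edge where a_ij = a_ji = -1; a double or triple edge where a_ij * a_ji = 2 or 3), the diagram is a chain of 7 nodes with single edges (A_7). One simple-root ordering that puts it in standard form is (alpha_6, alpha_5, alpha_2, alpha_1, alpha_4, alpha_7, alpha_3). So the algebra is type A_7, i.e. sl(8).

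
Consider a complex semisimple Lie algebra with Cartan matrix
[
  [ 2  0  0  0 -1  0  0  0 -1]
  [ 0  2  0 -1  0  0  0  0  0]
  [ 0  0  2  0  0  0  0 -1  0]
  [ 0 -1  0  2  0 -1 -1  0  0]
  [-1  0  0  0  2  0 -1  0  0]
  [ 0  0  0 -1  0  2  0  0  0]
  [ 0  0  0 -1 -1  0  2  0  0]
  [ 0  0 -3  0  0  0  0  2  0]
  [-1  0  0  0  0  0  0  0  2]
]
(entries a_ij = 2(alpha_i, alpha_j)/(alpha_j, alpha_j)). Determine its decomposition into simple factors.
type D_7 ⊕ type G_2

The diagram associated to this matrix has two connected components: the simple roots {alpha_1, alpha_2, alpha_4, alpha_5, alpha_6, alpha_7, alpha_9} form a chain of 5 nodes with a fork of two nodes at one end (D_7), and {alpha_3, alpha_8} form two nodes joined by a triple edge (G_2). A semisimple Lie algebra decomposes uniquely as the direct sum of simple ideals, one per connected component of its Dynkin diagram, so g ≅ D_7 ⊕ G_2 (dimension 91 + 14 = 105).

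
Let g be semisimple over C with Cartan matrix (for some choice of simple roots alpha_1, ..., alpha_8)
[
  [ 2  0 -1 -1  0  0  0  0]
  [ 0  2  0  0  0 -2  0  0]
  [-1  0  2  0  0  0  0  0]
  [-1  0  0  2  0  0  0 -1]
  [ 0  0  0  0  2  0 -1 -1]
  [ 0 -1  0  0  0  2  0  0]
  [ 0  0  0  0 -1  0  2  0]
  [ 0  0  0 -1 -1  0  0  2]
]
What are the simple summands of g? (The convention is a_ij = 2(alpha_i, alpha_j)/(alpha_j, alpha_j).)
A_6 ⊕ B_2

The diagram associated to this matrix has two connected components: the simple roots {alpha_1, alpha_3, alpha_4, alpha_5, alpha_7, alpha_8} form a chain of 6 nodes with single edges (A_6), and {alpha_2, alpha_6} form a chain of 2 nodes with a double edge at one end; the terminal node there is the unique short simple root (B_2). A semisimple Lie algebra decomposes uniquely as the direct sum of simple ideals, one per connected component of its Dynkin diagram, so g ≅ A_6 ⊕ B_2 (dimension 48 + 10 = 58).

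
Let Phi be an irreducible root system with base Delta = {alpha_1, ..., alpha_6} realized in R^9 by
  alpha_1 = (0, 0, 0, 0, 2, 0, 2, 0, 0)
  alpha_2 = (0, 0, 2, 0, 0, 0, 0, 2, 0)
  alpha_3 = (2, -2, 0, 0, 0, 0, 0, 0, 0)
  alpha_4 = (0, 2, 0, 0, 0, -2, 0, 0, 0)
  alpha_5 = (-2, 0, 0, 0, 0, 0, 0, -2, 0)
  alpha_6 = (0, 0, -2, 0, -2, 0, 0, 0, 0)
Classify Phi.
Compute the Cartan integers a_ij = 2(alpha_i, alpha_j)/(alpha_j, alpha_j); the resulting 6x6 Cartan matrix is
[[2, 0, 0, 0, 0, -1], [0, 2, 0, 0, -1, -1], [0, 0, 2, -1, -1, 0], [0, 0, -1, 2, 0, 0], [0, -1, -1, 0, 2, 0], [-1, -1, 0, 0, 0, 2]].
All simple roots have the same length, so the diagram is simply laced. The associated Dynkin diagram is a chain of 6 nodes with single edges (A_6), so the type is A_6 (the algebra sl(7)).

A_6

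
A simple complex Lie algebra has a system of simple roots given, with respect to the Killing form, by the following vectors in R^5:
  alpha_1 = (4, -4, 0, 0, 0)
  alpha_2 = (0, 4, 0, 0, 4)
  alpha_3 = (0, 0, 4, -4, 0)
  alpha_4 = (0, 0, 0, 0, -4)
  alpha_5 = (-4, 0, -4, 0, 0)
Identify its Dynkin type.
type B_5

Compute the Cartan integers a_ij = 2(alpha_i, alpha_j)/(alpha_j, alpha_j); the resulting 5x5 Cartan matrix is
[[2, -1, 0, 0, -1], [-1, 2, 0, -2, 0], [0, 0, 2, 0, -1], [0, -1, 0, 2, 0], [-1, 0, -1, 0, 2]].
The roots have two lengths (squared-length ratio 2:1); the short ones are alpha_{4}. The associated Dynkin diagram is a chain of 5 nodes with a double edge at one end; the terminal node there is the unique short simple root (B_5), so the type is B_5 (the algebra so(11)).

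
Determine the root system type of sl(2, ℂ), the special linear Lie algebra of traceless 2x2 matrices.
A_1 (sl(2))

This is sl(2), which has dimension 2^2 - 1 = 3 and rank 2 - 1 = 1 (a Cartan subalgebra is the diagonal traceless matrices). In the classification of classical Lie algebras, the special linear algebra sl(n+1) has type A_n; here n = 1, so the Dynkin diagram is a chain of 1 nodes with single edges (A_1). Hence the type is A_1.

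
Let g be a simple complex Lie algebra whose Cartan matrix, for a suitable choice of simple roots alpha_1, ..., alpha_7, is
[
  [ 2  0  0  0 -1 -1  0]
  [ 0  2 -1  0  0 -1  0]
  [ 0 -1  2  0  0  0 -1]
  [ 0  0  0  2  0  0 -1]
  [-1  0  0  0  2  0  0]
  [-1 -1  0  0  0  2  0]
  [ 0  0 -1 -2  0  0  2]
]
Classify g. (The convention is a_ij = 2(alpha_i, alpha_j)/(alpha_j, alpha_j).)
type B_7

The matrix has rank 7 with 2's on the diagonal. Reading the off-diagonal entries as Dynkin edges (a single edge where a_ij = a_ji = -1; a double or triple edge where a_ij * a_ji = 2 or 3), the diagram is a chain of 7 nodes with a double edge at one end; the terminal node there is the unique short simple root (B_7). One simple-root ordering that puts it in standard form is (alpha_5, alpha_1, alpha_6, alpha_2, alpha_3, alpha_7, alpha_4). So the algebra is type B_7, i.e. so(15).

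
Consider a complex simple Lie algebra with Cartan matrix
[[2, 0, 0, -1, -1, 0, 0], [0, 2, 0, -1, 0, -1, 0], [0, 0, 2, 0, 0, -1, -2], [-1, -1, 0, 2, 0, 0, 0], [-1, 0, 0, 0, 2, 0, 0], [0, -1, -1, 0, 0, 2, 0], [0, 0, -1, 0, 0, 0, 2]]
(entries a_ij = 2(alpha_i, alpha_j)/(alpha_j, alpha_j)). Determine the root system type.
B_7

The matrix has rank 7 with 2's on the diagonal. Reading the off-diagonal entries as Dynkin edges (a single edge where a_ij = a_ji = -1; a double or triple edge where a_ij * a_ji = 2 or 3), the diagram is a chain of 7 nodes with a double edge at one end; the terminal node there is the unique short simple root (B_7). One simple-root ordering that puts it in standard form is (alpha_5, alpha_1, alpha_4, alpha_2, alpha_6, alpha_3, alpha_7). So the algebra is type B_7, i.e. so(15).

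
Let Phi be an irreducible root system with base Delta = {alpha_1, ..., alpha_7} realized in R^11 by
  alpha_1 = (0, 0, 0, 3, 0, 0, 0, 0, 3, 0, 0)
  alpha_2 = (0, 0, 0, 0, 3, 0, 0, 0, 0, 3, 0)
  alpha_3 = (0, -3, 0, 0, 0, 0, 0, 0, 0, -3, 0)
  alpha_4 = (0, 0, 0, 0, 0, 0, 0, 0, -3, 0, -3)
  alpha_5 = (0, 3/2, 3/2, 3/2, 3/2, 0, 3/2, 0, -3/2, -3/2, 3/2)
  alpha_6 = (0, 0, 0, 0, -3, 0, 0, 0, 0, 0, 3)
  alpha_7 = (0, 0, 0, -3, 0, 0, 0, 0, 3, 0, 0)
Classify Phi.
Compute the Cartan integers a_ij = 2(alpha_i, alpha_j)/(alpha_j, alpha_j); the resulting 7x7 Cartan matrix is
[[2, 0, 0, -1, 0, 0, 0], [0, 2, -1, 0, 0, -1, 0], [0, -1, 2, 0, 0, 0, 0], [-1, 0, 0, 2, 0, -1, -1], [0, 0, 0, 0, 2, 0, -1], [0, -1, 0, -1, 0, 2, 0], [0, 0, 0, -1, -1, 0, 2]].
All simple roots have the same length, so the diagram is simply laced. The associated Dynkin diagram is a chain of 6 nodes with one extra node attached to the third node from one end (E_7), so the type is E_7.

type E_7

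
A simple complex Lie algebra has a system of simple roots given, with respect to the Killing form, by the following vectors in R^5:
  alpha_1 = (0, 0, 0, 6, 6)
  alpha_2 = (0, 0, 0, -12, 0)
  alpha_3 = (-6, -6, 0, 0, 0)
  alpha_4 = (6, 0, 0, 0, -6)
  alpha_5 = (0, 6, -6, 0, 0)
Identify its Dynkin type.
C5

Compute the Cartan integers a_ij = 2(alpha_i, alpha_j)/(alpha_j, alpha_j); the resulting 5x5 Cartan matrix is
[[2, -1, 0, -1, 0], [-2, 2, 0, 0, 0], [0, 0, 2, -1, -1], [-1, 0, -1, 2, 0], [0, 0, -1, 0, 2]].
The roots have two lengths (squared-length ratio 2:1); the short ones are alpha_{1,3,4,5}. The associated Dynkin diagram is a chain of 5 nodes with a double edge at one end; the terminal node there is the unique long simple root (C_5), so the type is C_5 (the algebra sp(10)).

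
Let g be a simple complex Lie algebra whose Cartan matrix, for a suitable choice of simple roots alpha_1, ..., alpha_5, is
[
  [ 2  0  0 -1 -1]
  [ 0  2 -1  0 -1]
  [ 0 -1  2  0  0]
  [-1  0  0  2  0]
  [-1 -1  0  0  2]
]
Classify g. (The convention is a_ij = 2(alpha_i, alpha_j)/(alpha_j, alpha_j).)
A_5 (sl(6))

The matrix has rank 5 with 2's on the diagonal. Reading the off-diagonal entries as Dynkin edges (a single edge where a_ij = a_ji = -1; a double or triple edge where a_ij * a_ji = 2 or 3), the diagram is a chain of 5 nodes with single edges (A_5). One simple-root ordering that puts it in standard form is (alpha_4, alpha_1, alpha_5, alpha_2, alpha_3). So the algebra is type A_5, i.e. sl(6).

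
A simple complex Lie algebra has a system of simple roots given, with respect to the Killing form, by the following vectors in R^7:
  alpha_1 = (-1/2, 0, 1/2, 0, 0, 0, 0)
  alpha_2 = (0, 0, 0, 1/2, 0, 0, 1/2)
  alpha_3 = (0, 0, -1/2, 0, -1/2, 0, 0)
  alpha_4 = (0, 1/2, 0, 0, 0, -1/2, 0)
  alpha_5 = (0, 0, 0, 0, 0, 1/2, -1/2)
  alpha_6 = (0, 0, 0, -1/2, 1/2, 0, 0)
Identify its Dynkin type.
A6

Compute the Cartan integers a_ij = 2(alpha_i, alpha_j)/(alpha_j, alpha_j); the resulting 6x6 Cartan matrix is
[[2, 0, -1, 0, 0, 0], [0, 2, 0, 0, -1, -1], [-1, 0, 2, 0, 0, -1], [0, 0, 0, 2, -1, 0], [0, -1, 0, -1, 2, 0], [0, -1, -1, 0, 0, 2]].
All simple roots have the same length, so the diagram is simply laced. The associated Dynkin diagram is a chain of 6 nodes with single edges (A_6), so the type is A_6 (the algebra sl(7)).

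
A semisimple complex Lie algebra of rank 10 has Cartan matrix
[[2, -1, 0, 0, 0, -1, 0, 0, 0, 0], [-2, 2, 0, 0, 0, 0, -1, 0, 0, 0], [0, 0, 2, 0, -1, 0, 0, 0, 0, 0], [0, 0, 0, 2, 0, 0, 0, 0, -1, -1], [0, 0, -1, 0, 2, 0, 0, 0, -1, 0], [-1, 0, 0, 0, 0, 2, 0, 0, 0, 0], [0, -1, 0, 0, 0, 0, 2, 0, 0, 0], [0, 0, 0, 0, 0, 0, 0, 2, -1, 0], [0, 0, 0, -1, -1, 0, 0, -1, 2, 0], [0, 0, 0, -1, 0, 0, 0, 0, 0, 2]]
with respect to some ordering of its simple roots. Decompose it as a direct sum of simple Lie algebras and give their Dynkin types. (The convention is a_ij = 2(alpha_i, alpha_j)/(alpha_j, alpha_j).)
The diagram associated to this matrix has two connected components: the simple roots {alpha_3, alpha_4, alpha_5, alpha_8, alpha_9, alpha_10} form a chain of 5 nodes with one extra node attached to the third node from one end (E_6), and {alpha_1, alpha_2, alpha_6, alpha_7} form a chain of 4 nodes with a double edge between the middle two (F_4). A semisimple Lie algebra decomposes uniquely as the direct sum of simple ideals, one per connected component of its Dynkin diagram, so g ≅ E_6 ⊕ F_4 (dimension 78 + 52 = 130).

E6 ⊕ F4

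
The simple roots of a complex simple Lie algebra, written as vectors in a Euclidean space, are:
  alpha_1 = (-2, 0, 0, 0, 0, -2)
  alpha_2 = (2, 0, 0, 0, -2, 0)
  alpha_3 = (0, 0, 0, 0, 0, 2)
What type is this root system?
B_3

Compute the Cartan integers a_ij = 2(alpha_i, alpha_j)/(alpha_j, alpha_j); the resulting 3x3 Cartan matrix is
[[2, -1, -2], [-1, 2, 0], [-1, 0, 2]].
The roots have two lengths (squared-length ratio 2:1); the short ones are alpha_{3}. The associated Dynkin diagram is a chain of 3 nodes with a double edge at one end; the terminal node there is the unique short simple root (B_3), so the type is B_3 (the algebra so(7)).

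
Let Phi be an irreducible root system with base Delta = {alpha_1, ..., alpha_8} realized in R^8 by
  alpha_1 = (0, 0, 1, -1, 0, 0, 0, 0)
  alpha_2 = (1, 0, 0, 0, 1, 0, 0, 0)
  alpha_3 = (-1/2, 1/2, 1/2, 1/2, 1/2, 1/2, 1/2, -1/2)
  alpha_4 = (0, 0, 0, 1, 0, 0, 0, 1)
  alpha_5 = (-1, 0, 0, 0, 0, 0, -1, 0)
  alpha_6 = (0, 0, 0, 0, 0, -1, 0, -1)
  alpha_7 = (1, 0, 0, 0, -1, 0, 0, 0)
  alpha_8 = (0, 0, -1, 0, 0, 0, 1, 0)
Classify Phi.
Compute the Cartan integers a_ij = 2(alpha_i, alpha_j)/(alpha_j, alpha_j); the resulting 8x8 Cartan matrix is
[[2, 0, 0, -1, 0, 0, 0, -1], [0, 2, 0, 0, -1, 0, 0, 0], [0, 0, 2, 0, 0, 0, -1, 0], [-1, 0, 0, 2, 0, -1, 0, 0], [0, -1, 0, 0, 2, 0, -1, -1], [0, 0, 0, -1, 0, 2, 0, 0], [0, 0, -1, 0, -1, 0, 2, 0], [-1, 0, 0, 0, -1, 0, 0, 2]].
All simple roots have the same length, so the diagram is simply laced. The associated Dynkin diagram is a chain of 7 nodes with one extra node attached to the third node from one end (E_8), so the type is E_8.

E_8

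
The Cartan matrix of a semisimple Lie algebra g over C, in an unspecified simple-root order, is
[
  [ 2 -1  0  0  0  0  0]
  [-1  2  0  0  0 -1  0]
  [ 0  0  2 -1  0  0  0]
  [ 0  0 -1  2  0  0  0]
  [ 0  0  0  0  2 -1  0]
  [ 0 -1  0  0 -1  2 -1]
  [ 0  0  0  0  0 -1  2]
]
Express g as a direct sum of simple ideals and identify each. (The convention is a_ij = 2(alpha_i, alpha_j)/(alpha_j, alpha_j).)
A_2 ⊕ D_5

The diagram associated to this matrix has two connected components: the simple roots {alpha_3, alpha_4} form a chain of 2 nodes with single edges (A_2), and {alpha_1, alpha_2, alpha_5, alpha_6, alpha_7} form a chain of 3 nodes with a fork of two nodes at one end (D_5). A semisimple Lie algebra decomposes uniquely as the direct sum of simple ideals, one per connected component of its Dynkin diagram, so g ≅ A_2 ⊕ D_5 (dimension 8 + 45 = 53).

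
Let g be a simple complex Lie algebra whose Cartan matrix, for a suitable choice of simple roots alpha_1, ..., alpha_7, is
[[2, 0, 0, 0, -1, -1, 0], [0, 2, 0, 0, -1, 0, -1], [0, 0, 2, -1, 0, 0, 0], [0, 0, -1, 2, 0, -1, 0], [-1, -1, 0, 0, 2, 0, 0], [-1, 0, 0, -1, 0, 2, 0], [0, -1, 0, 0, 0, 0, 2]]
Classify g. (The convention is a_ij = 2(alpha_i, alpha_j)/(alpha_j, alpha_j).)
The matrix has rank 7 with 2's on the diagonal. Reading the off-diagonal entries as Dynkin edges (a single edge where a_ij = a_ji = -1; a double or triple edge where a_ij * a_ji = 2 or 3), the diagram is a chain of 7 nodes with single edges (A_7). One simple-root ordering that puts it in standard form is (alpha_3, alpha_4, alpha_6, alpha_1, alpha_5, alpha_2, alpha_7). So the algebra is type A_7, i.e. sl(8).

A_7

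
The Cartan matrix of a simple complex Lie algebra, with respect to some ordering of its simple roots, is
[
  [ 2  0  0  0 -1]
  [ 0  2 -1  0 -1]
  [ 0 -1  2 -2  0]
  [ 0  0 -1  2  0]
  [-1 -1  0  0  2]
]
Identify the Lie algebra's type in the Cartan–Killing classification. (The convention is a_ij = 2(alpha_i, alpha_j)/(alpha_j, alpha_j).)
The matrix has rank 5 with 2's on the diagonal. Reading the off-diagonal entries as Dynkin edges (a single edge where a_ij = a_ji = -1; a double or triple edge where a_ij * a_ji = 2 or 3), the diagram is a chain of 5 nodes with a double edge at one end; the terminal node there is the unique short simple root (B_5). One simple-root ordering that puts it in standard form is (alpha_1, alpha_5, alpha_2, alpha_3, alpha_4). So the algebra is type B_5, i.e. so(11).

B5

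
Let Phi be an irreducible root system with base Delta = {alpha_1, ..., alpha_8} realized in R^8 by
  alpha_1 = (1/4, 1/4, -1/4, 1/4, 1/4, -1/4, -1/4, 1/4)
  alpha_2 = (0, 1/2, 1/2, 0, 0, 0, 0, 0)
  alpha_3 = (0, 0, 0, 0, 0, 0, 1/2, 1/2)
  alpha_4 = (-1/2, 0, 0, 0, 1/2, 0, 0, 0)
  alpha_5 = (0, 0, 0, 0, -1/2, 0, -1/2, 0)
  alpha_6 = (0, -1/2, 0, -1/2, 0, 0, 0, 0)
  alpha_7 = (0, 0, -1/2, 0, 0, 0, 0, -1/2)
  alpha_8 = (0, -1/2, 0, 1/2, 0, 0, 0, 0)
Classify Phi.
Compute the Cartan integers a_ij = 2(alpha_i, alpha_j)/(alpha_j, alpha_j); the resulting 8x8 Cartan matrix is
[[2, 0, 0, 0, 0, -1, 0, 0], [0, 2, 0, 0, 0, -1, -1, -1], [0, 0, 2, 0, -1, 0, -1, 0], [0, 0, 0, 2, -1, 0, 0, 0], [0, 0, -1, -1, 2, 0, 0, 0], [-1, -1, 0, 0, 0, 2, 0, 0], [0, -1, -1, 0, 0, 0, 2, 0], [0, -1, 0, 0, 0, 0, 0, 2]].
All simple roots have the same length, so the diagram is simply laced. The associated Dynkin diagram is a chain of 7 nodes with one extra node attached to the third node from one end (E_8), so the type is E_8.

type E_8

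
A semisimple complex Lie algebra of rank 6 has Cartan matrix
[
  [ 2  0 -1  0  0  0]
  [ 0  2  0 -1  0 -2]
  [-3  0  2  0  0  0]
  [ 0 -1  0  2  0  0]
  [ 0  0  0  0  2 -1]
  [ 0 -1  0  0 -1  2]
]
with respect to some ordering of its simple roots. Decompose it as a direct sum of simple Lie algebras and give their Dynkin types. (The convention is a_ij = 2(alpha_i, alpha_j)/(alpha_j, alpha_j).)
The diagram associated to this matrix has two connected components: the simple roots {alpha_2, alpha_4, alpha_5, alpha_6} form a chain of 4 nodes with a double edge between the middle two (F_4), and {alpha_1, alpha_3} form two nodes joined by a triple edge (G_2). A semisimple Lie algebra decomposes uniquely as the direct sum of simple ideals, one per connected component of its Dynkin diagram, so g ≅ F_4 ⊕ G_2 (dimension 52 + 14 = 66).

type F_4 + type G_2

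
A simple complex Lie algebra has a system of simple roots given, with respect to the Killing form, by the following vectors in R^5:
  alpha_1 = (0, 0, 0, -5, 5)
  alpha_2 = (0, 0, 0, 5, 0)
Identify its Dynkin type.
Compute the Cartan integers a_ij = 2(alpha_i, alpha_j)/(alpha_j, alpha_j); the resulting 2x2 Cartan matrix is
[[2, -2], [-1, 2]].
The roots have two lengths (squared-length ratio 2:1); the short ones are alpha_{2}. The associated Dynkin diagram is a chain of 2 nodes with a double edge at one end; the terminal node there is the unique short simple root (B_2), so the type is B_2 (the algebra so(5)).

B_2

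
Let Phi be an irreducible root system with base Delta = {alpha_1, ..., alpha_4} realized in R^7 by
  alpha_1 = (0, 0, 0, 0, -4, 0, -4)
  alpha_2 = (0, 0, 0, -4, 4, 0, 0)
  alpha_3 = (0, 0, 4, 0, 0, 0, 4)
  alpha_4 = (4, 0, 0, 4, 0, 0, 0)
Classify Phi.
Compute the Cartan integers a_ij = 2(alpha_i, alpha_j)/(alpha_j, alpha_j); the resulting 4x4 Cartan matrix is
[[2, -1, -1, 0], [-1, 2, 0, -1], [-1, 0, 2, 0], [0, -1, 0, 2]].
All simple roots have the same length, so the diagram is simply laced. The associated Dynkin diagram is a chain of 4 nodes with single edges (A_4), so the type is A_4 (the algebra sl(5)).

A4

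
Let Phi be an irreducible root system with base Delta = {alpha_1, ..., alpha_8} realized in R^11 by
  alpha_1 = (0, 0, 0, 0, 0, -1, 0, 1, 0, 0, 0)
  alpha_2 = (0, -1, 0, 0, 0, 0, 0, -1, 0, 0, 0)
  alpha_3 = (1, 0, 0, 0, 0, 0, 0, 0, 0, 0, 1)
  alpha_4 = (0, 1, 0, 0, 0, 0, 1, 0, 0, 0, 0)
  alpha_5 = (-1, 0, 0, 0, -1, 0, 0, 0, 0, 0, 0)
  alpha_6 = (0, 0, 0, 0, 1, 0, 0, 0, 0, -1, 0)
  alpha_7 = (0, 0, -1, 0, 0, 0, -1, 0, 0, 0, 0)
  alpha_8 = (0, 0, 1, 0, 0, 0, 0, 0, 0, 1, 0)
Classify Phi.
Compute the Cartan integers a_ij = 2(alpha_i, alpha_j)/(alpha_j, alpha_j); the resulting 8x8 Cartan matrix is
[[2, -1, 0, 0, 0, 0, 0, 0], [-1, 2, 0, -1, 0, 0, 0, 0], [0, 0, 2, 0, -1, 0, 0, 0], [0, -1, 0, 2, 0, 0, -1, 0], [0, 0, -1, 0, 2, -1, 0, 0], [0, 0, 0, 0, -1, 2, 0, -1], [0, 0, 0, -1, 0, 0, 2, -1], [0, 0, 0, 0, 0, -1, -1, 2]].
All simple roots have the same length, so the diagram is simply laced. The associated Dynkin diagram is a chain of 8 nodes with single edges (A_8), so the type is A_8 (the algebra sl(9)).

A8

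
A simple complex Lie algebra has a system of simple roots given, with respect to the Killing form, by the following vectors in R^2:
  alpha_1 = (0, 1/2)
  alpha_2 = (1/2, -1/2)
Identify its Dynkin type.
B2

Compute the Cartan integers a_ij = 2(alpha_i, alpha_j)/(alpha_j, alpha_j); the resulting 2x2 Cartan matrix is
[[2, -1], [-2, 2]].
The roots have two lengths (squared-length ratio 2:1); the short ones are alpha_{1}. The associated Dynkin diagram is a chain of 2 nodes with a double edge at one end; the terminal node there is the unique short simple root (B_2), so the type is B_2 (the algebra so(5)).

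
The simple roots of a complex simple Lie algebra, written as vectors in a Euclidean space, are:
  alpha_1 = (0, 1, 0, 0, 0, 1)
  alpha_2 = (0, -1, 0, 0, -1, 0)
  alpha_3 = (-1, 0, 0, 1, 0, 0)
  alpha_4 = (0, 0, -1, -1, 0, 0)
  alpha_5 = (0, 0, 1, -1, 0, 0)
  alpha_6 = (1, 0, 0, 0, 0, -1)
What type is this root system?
Compute the Cartan integers a_ij = 2(alpha_i, alpha_j)/(alpha_j, alpha_j); the resulting 6x6 Cartan matrix is
[[2, -1, 0, 0, 0, -1], [-1, 2, 0, 0, 0, 0], [0, 0, 2, -1, -1, -1], [0, 0, -1, 2, 0, 0], [0, 0, -1, 0, 2, 0], [-1, 0, -1, 0, 0, 2]].
All simple roots have the same length, so the diagram is simply laced. The associated Dynkin diagram is a chain of 4 nodes with a fork of two nodes at one end (D_6), so the type is D_6 (the algebra so(12)).

type D_6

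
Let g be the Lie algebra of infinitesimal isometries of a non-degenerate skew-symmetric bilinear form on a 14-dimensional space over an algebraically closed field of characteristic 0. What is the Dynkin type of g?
This is sp(14), which has dimension 14(14+1)/2 = 105 and rank 14/2 = 7. In the classification of classical Lie algebras, the symplectic algebra sp(2n) has type C_n; here n = 7, so the Dynkin diagram is a chain of 7 nodes with a double edge at one end; the terminal node there is the unique long simple root (C_7). Hence the type is C_7.

C_7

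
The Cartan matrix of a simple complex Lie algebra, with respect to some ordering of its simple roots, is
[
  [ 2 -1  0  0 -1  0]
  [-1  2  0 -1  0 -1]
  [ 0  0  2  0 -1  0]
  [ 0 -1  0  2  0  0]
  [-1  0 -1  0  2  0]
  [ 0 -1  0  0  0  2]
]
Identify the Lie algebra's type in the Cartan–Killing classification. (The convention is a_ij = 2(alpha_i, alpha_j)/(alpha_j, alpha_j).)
D6

The matrix has rank 6 with 2's on the diagonal. Reading the off-diagonal entries as Dynkin edges (a single edge where a_ij = a_ji = -1; a double or triple edge where a_ij * a_ji = 2 or 3), the diagram is a chain of 4 nodes with a fork of two nodes at one end (D_6). One simple-root ordering that puts it in standard form is (alpha_3, alpha_5, alpha_1, alpha_2, alpha_6, alpha_4). So the algebra is type D_6, i.e. so(12).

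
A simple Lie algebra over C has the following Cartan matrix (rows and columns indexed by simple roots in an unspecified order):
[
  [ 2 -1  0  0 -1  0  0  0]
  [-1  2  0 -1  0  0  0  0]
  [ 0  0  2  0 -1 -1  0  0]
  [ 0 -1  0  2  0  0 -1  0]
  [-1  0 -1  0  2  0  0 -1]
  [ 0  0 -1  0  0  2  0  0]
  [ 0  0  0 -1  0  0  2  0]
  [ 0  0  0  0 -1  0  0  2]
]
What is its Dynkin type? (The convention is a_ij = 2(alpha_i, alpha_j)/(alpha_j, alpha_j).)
type E_8

The matrix has rank 8 with 2's on the diagonal. Reading the off-diagonal entries as Dynkin edges (a single edge where a_ij = a_ji = -1; a double or triple edge where a_ij * a_ji = 2 or 3), the diagram is a chain of 7 nodes with one extra node attached to the third node from one end (E_8). One simple-root ordering that puts it in standard form is (alpha_6, alpha_8, alpha_3, alpha_5, alpha_1, alpha_2, alpha_4, alpha_7). So the algebra is type E_8.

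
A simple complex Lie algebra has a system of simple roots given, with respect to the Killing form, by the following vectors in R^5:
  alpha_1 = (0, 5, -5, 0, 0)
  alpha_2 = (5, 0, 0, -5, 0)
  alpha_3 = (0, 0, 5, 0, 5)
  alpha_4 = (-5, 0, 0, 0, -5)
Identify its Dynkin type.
A_4

Compute the Cartan integers a_ij = 2(alpha_i, alpha_j)/(alpha_j, alpha_j); the resulting 4x4 Cartan matrix is
[[2, 0, -1, 0], [0, 2, 0, -1], [-1, 0, 2, -1], [0, -1, -1, 2]].
All simple roots have the same length, so the diagram is simply laced. The associated Dynkin diagram is a chain of 4 nodes with single edges (A_4), so the type is A_4 (the algebra sl(5)).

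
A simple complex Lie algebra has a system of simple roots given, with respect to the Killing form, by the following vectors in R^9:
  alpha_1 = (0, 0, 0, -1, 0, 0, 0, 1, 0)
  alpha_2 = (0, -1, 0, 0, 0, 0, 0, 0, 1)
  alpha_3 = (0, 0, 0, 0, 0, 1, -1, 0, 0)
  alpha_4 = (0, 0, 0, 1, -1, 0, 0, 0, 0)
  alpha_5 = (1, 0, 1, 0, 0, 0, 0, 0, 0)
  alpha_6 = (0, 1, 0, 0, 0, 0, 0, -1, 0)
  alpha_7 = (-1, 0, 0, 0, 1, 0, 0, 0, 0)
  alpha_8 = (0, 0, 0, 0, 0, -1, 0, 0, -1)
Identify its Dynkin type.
Compute the Cartan integers a_ij = 2(alpha_i, alpha_j)/(alpha_j, alpha_j); the resulting 8x8 Cartan matrix is
[[2, 0, 0, -1, 0, -1, 0, 0], [0, 2, 0, 0, 0, -1, 0, -1], [0, 0, 2, 0, 0, 0, 0, -1], [-1, 0, 0, 2, 0, 0, -1, 0], [0, 0, 0, 0, 2, 0, -1, 0], [-1, -1, 0, 0, 0, 2, 0, 0], [0, 0, 0, -1, -1, 0, 2, 0], [0, -1, -1, 0, 0, 0, 0, 2]].
All simple roots have the same length, so the diagram is simply laced. The associated Dynkin diagram is a chain of 8 nodes with single edges (A_8), so the type is A_8 (the algebra sl(9)).

A8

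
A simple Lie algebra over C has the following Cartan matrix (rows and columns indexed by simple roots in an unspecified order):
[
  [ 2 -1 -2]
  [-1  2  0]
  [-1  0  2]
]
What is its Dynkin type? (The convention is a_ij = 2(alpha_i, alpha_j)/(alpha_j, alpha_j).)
B_3 (so(7))

The matrix has rank 3 with 2's on the diagonal. Reading the off-diagonal entries as Dynkin edges (a single edge where a_ij = a_ji = -1; a double or triple edge where a_ij * a_ji = 2 or 3), the diagram is a chain of 3 nodes with a double edge at one end; the terminal node there is the unique short simple root (B_3). One simple-root ordering that puts it in standard form is (alpha_2, alpha_1, alpha_3). So the algebra is type B_3, i.e. so(7).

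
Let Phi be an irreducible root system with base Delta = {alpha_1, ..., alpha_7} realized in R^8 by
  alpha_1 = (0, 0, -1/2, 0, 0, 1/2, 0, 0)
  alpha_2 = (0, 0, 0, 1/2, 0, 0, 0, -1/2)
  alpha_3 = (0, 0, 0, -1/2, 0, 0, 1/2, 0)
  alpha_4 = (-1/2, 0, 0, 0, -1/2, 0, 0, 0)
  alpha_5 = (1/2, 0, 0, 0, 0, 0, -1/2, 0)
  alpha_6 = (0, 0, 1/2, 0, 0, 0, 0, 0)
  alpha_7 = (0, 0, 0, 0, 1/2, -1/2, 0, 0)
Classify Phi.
Compute the Cartan integers a_ij = 2(alpha_i, alpha_j)/(alpha_j, alpha_j); the resulting 7x7 Cartan matrix is
[[2, 0, 0, 0, 0, -2, -1], [0, 2, -1, 0, 0, 0, 0], [0, -1, 2, 0, -1, 0, 0], [0, 0, 0, 2, -1, 0, -1], [0, 0, -1, -1, 2, 0, 0], [-1, 0, 0, 0, 0, 2, 0], [-1, 0, 0, -1, 0, 0, 2]].
The roots have two lengths (squared-length ratio 2:1); the short ones are alpha_{6}. The associated Dynkin diagram is a chain of 7 nodes with a double edge at one end; the terminal node there is the unique short simple root (B_7), so the type is B_7 (the algebra so(15)).

B7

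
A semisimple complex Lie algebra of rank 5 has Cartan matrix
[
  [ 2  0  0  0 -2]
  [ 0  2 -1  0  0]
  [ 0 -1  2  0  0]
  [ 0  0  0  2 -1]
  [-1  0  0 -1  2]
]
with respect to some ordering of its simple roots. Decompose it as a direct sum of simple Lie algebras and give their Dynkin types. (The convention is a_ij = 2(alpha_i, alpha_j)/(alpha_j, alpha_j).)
A2 ⊕ C3

The diagram associated to this matrix has two connected components: the simple roots {alpha_2, alpha_3} form a chain of 2 nodes with single edges (A_2), and {alpha_1, alpha_4, alpha_5} form a chain of 3 nodes with a double edge at one end; the terminal node there is the unique long simple root (C_3). A semisimple Lie algebra decomposes uniquely as the direct sum of simple ideals, one per connected component of its Dynkin diagram, so g ≅ A_2 ⊕ C_3 (dimension 8 + 21 = 29).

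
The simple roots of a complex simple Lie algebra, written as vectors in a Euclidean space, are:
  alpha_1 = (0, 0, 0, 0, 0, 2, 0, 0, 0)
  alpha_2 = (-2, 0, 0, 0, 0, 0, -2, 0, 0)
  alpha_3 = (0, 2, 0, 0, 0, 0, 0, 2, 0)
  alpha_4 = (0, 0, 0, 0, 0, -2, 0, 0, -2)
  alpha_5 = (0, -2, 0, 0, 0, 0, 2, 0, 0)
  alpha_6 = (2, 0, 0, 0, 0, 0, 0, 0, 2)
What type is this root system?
B_6

Compute the Cartan integers a_ij = 2(alpha_i, alpha_j)/(alpha_j, alpha_j); the resulting 6x6 Cartan matrix is
[[2, 0, 0, -1, 0, 0], [0, 2, 0, 0, -1, -1], [0, 0, 2, 0, -1, 0], [-2, 0, 0, 2, 0, -1], [0, -1, -1, 0, 2, 0], [0, -1, 0, -1, 0, 2]].
The roots have two lengths (squared-length ratio 2:1); the short ones are alpha_{1}. The associated Dynkin diagram is a chain of 6 nodes with a double edge at one end; the terminal node there is the unique short simple root (B_6), so the type is B_6 (the algebra so(13)).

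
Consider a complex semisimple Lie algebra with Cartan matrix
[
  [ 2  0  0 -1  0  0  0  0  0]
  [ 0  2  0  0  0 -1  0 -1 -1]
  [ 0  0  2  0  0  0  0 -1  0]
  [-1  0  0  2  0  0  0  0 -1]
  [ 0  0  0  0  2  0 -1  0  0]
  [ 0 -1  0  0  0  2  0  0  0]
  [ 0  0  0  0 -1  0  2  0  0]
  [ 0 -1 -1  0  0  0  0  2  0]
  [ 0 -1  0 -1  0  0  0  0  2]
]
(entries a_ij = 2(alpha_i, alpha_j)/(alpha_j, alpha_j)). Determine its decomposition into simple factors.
type A_2 + type E_7

The diagram associated to this matrix has two connected components: the simple roots {alpha_5, alpha_7} form a chain of 2 nodes with single edges (A_2), and {alpha_1, alpha_2, alpha_3, alpha_4, alpha_6, alpha_8, alpha_9} form a chain of 6 nodes with one extra node attached to the third node from one end (E_7). A semisimple Lie algebra decomposes uniquely as the direct sum of simple ideals, one per connected component of its Dynkin diagram, so g ≅ A_2 ⊕ E_7 (dimension 8 + 133 = 141).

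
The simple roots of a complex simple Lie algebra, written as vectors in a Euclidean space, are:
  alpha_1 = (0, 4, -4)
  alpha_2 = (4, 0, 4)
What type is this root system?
Compute the Cartan integers a_ij = 2(alpha_i, alpha_j)/(alpha_j, alpha_j); the resulting 2x2 Cartan matrix is
[[2, -1], [-1, 2]].
All simple roots have the same length, so the diagram is simply laced. The associated Dynkin diagram is a chain of 2 nodes with single edges (A_2), so the type is A_2 (the algebra sl(3)).

A_2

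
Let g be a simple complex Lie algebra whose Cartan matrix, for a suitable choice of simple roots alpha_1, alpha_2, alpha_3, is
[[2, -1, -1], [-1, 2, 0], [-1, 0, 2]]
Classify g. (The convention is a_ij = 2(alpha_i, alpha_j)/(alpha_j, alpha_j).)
The matrix has rank 3 with 2's on the diagonal. Reading the off-diagonal entries as Dynkin edges (a single edge where a_ij = a_ji = -1; a double or triple edge where a_ij * a_ji = 2 or 3), the diagram is a chain of 3 nodes with single edges (A_3). One simple-root ordering that puts it in standard form is (alpha_3, alpha_1, alpha_2). So the algebra is type A_3, i.e. sl(4).

A3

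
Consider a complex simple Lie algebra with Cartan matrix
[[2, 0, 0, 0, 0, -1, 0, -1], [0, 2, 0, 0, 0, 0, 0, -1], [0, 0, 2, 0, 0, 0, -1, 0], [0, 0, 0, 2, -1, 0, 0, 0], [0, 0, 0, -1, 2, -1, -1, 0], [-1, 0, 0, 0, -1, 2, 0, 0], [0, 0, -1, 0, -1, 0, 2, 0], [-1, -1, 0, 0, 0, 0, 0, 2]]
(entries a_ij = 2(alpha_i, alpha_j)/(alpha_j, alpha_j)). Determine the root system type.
The matrix has rank 8 with 2's on the diagonal. Reading the off-diagonal entries as Dynkin edges (a single edge where a_ij = a_ji = -1; a double or triple edge where a_ij * a_ji = 2 or 3), the diagram is a chain of 7 nodes with one extra node attached to the third node from one end (E_8). One simple-root ordering that puts it in standard form is (alpha_3, alpha_4, alpha_7, alpha_5, alpha_6, alpha_1, alpha_8, alpha_2). So the algebra is type E_8.

E_8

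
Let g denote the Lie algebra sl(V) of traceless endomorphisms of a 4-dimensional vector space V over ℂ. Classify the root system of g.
This is sl(4), which has dimension 4^2 - 1 = 15 and rank 4 - 1 = 3 (a Cartan subalgebra is the diagonal traceless matrices). In the classification of classical Lie algebras, the special linear algebra sl(n+1) has type A_n; here n = 3, so the Dynkin diagram is a chain of 3 nodes with single edges (A_3). Hence the type is A_3.

A3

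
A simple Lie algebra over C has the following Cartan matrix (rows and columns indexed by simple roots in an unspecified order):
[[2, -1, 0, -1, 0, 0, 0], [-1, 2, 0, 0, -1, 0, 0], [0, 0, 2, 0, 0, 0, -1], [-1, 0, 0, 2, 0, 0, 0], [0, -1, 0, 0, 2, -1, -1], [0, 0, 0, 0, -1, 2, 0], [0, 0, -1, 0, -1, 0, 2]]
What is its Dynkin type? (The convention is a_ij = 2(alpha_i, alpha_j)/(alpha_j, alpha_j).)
E_7

The matrix has rank 7 with 2's on the diagonal. Reading the off-diagonal entries as Dynkin edges (a single edge where a_ij = a_ji = -1; a double or triple edge where a_ij * a_ji = 2 or 3), the diagram is a chain of 6 nodes with one extra node attached to the third node from one end (E_7). One simple-root ordering that puts it in standard form is (alpha_3, alpha_6, alpha_7, alpha_5, alpha_2, alpha_1, alpha_4). So the algebra is type E_7.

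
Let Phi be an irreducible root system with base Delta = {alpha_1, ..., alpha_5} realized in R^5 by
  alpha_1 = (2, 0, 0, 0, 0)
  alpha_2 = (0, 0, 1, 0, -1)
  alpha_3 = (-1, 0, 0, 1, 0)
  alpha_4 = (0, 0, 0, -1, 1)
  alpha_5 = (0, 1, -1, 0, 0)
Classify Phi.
Compute the Cartan integers a_ij = 2(alpha_i, alpha_j)/(alpha_j, alpha_j); the resulting 5x5 Cartan matrix is
[[2, 0, -2, 0, 0], [0, 2, 0, -1, -1], [-1, 0, 2, -1, 0], [0, -1, -1, 2, 0], [0, -1, 0, 0, 2]].
The roots have two lengths (squared-length ratio 2:1); the short ones are alpha_{2,3,4,5}. The associated Dynkin diagram is a chain of 5 nodes with a double edge at one end; the terminal node there is the unique long simple root (C_5), so the type is C_5 (the algebra sp(10)).

type C_5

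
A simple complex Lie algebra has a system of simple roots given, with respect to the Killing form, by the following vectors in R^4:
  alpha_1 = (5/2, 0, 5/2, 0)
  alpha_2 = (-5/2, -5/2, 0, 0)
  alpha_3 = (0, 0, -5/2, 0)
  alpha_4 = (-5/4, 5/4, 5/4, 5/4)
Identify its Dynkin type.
Compute the Cartan integers a_ij = 2(alpha_i, alpha_j)/(alpha_j, alpha_j); the resulting 4x4 Cartan matrix is
[[2, -1, -2, 0], [-1, 2, 0, 0], [-1, 0, 2, -1], [0, 0, -1, 2]].
The roots have two lengths (squared-length ratio 2:1); the short ones are alpha_{3,4}. The associated Dynkin diagram is a chain of 4 nodes with a double edge between the middle two (F_4), so the type is F_4.

F4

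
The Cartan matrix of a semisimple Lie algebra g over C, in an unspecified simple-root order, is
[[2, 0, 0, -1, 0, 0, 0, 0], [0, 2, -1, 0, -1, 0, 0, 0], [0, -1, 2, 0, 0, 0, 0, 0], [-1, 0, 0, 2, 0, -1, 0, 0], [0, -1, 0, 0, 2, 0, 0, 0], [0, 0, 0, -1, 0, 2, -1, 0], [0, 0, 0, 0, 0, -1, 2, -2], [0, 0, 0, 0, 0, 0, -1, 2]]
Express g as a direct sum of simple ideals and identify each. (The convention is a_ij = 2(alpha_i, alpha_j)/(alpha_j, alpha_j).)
type A_3 ⊕ type B_5

The diagram associated to this matrix has two connected components: the simple roots {alpha_2, alpha_3, alpha_5} form a chain of 3 nodes with single edges (A_3), and {alpha_1, alpha_4, alpha_6, alpha_7, alpha_8} form a chain of 5 nodes with a double edge at one end; the terminal node there is the unique short simple root (B_5). A semisimple Lie algebra decomposes uniquely as the direct sum of simple ideals, one per connected component of its Dynkin diagram, so g ≅ A_3 ⊕ B_5 (dimension 15 + 55 = 70).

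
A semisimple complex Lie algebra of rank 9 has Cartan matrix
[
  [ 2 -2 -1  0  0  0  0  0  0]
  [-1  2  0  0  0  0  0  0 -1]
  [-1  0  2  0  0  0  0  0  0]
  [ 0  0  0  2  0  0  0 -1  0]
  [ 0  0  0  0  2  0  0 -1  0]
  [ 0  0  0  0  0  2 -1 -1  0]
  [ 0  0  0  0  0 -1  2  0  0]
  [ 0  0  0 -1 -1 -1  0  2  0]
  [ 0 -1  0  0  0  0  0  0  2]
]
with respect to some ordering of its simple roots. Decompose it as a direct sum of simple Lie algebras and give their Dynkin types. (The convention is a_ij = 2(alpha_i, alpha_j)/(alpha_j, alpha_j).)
The diagram associated to this matrix has two connected components: the simple roots {alpha_4, alpha_5, alpha_6, alpha_7, alpha_8} form a chain of 3 nodes with a fork of two nodes at one end (D_5), and {alpha_1, alpha_2, alpha_3, alpha_9} form a chain of 4 nodes with a double edge between the middle two (F_4). A semisimple Lie algebra decomposes uniquely as the direct sum of simple ideals, one per connected component of its Dynkin diagram, so g ≅ D_5 ⊕ F_4 (dimension 45 + 52 = 97).

D5 + F4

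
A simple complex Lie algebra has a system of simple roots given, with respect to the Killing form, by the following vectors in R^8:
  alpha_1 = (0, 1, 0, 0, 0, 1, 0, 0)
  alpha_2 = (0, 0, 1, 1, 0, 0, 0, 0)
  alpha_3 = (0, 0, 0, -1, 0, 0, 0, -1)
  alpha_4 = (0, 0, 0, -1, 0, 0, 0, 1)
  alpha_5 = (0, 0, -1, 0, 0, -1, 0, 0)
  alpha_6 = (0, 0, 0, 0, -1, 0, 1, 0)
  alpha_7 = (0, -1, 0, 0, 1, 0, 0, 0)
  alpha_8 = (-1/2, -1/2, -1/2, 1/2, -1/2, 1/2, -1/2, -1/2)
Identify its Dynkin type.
E_8

Compute the Cartan integers a_ij = 2(alpha_i, alpha_j)/(alpha_j, alpha_j); the resulting 8x8 Cartan matrix is
[[2, 0, 0, 0, -1, 0, -1, 0], [0, 2, -1, -1, -1, 0, 0, 0], [0, -1, 2, 0, 0, 0, 0, 0], [0, -1, 0, 2, 0, 0, 0, -1], [-1, -1, 0, 0, 2, 0, 0, 0], [0, 0, 0, 0, 0, 2, -1, 0], [-1, 0, 0, 0, 0, -1, 2, 0], [0, 0, 0, -1, 0, 0, 0, 2]].
All simple roots have the same length, so the diagram is simply laced. The associated Dynkin diagram is a chain of 7 nodes with one extra node attached to the third node from one end (E_8), so the type is E_8.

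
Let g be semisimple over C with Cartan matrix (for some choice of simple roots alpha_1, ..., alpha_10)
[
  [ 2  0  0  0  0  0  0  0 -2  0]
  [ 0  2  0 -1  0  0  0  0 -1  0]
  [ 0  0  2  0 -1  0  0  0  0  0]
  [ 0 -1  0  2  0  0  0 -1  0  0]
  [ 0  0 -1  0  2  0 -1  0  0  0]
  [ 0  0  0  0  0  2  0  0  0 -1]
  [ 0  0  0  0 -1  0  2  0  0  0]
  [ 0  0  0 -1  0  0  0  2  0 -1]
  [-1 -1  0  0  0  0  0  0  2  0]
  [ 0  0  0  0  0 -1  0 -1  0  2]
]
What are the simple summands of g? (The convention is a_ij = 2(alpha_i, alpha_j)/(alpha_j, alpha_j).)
The diagram associated to this matrix has two connected components: the simple roots {alpha_3, alpha_5, alpha_7} form a chain of 3 nodes with single edges (A_3), and {alpha_1, alpha_2, alpha_4, alpha_6, alpha_8, alpha_9, alpha_10} form a chain of 7 nodes with a double edge at one end; the terminal node there is the unique long simple root (C_7). A semisimple Lie algebra decomposes uniquely as the direct sum of simple ideals, one per connected component of its Dynkin diagram, so g ≅ A_3 ⊕ C_7 (dimension 15 + 105 = 120).

A_3 ⊕ C_7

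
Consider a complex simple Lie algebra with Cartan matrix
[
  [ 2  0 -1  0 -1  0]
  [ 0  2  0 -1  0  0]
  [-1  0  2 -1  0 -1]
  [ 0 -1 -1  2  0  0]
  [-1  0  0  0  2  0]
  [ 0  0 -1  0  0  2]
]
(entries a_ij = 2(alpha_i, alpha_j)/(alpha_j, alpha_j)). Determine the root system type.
The matrix has rank 6 with 2's on the diagonal. Reading the off-diagonal entries as Dynkin edges (a single edge where a_ij = a_ji = -1; a double or triple edge where a_ij * a_ji = 2 or 3), the diagram is a chain of 5 nodes with one extra node attached to the third node from one end (E_6). One simple-root ordering that puts it in standard form is (alpha_2, alpha_6, alpha_4, alpha_3, alpha_1, alpha_5). So the algebra is type E_6.

E_6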